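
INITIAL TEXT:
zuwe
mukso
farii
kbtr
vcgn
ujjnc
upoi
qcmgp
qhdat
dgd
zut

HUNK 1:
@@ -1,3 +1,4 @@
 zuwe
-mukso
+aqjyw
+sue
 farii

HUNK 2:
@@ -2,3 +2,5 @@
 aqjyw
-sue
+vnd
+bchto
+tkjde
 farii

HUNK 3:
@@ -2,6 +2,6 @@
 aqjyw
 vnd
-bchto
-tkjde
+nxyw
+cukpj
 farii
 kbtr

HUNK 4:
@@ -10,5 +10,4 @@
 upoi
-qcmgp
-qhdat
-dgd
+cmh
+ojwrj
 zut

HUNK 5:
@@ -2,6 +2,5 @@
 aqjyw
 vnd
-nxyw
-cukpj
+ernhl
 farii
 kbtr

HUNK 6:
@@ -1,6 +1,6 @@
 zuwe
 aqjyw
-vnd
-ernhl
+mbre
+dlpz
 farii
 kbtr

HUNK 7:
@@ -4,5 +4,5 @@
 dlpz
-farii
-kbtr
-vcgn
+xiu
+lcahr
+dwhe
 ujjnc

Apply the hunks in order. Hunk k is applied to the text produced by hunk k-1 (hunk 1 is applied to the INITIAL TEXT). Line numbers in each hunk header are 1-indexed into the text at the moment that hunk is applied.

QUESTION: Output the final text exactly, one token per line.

Answer: zuwe
aqjyw
mbre
dlpz
xiu
lcahr
dwhe
ujjnc
upoi
cmh
ojwrj
zut

Derivation:
Hunk 1: at line 1 remove [mukso] add [aqjyw,sue] -> 12 lines: zuwe aqjyw sue farii kbtr vcgn ujjnc upoi qcmgp qhdat dgd zut
Hunk 2: at line 2 remove [sue] add [vnd,bchto,tkjde] -> 14 lines: zuwe aqjyw vnd bchto tkjde farii kbtr vcgn ujjnc upoi qcmgp qhdat dgd zut
Hunk 3: at line 2 remove [bchto,tkjde] add [nxyw,cukpj] -> 14 lines: zuwe aqjyw vnd nxyw cukpj farii kbtr vcgn ujjnc upoi qcmgp qhdat dgd zut
Hunk 4: at line 10 remove [qcmgp,qhdat,dgd] add [cmh,ojwrj] -> 13 lines: zuwe aqjyw vnd nxyw cukpj farii kbtr vcgn ujjnc upoi cmh ojwrj zut
Hunk 5: at line 2 remove [nxyw,cukpj] add [ernhl] -> 12 lines: zuwe aqjyw vnd ernhl farii kbtr vcgn ujjnc upoi cmh ojwrj zut
Hunk 6: at line 1 remove [vnd,ernhl] add [mbre,dlpz] -> 12 lines: zuwe aqjyw mbre dlpz farii kbtr vcgn ujjnc upoi cmh ojwrj zut
Hunk 7: at line 4 remove [farii,kbtr,vcgn] add [xiu,lcahr,dwhe] -> 12 lines: zuwe aqjyw mbre dlpz xiu lcahr dwhe ujjnc upoi cmh ojwrj zut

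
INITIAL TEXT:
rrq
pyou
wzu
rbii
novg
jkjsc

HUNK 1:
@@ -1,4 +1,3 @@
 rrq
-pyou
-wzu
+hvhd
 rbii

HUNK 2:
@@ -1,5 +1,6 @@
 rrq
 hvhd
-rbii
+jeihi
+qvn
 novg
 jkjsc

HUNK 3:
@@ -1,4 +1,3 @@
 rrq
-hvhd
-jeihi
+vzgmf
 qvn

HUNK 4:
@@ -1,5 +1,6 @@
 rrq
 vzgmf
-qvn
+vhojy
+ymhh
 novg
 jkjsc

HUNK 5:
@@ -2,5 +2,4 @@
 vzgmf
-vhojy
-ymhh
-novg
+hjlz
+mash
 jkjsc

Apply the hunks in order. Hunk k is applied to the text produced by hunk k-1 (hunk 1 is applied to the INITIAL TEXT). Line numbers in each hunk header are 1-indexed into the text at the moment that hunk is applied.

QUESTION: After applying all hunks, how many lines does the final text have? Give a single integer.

Answer: 5

Derivation:
Hunk 1: at line 1 remove [pyou,wzu] add [hvhd] -> 5 lines: rrq hvhd rbii novg jkjsc
Hunk 2: at line 1 remove [rbii] add [jeihi,qvn] -> 6 lines: rrq hvhd jeihi qvn novg jkjsc
Hunk 3: at line 1 remove [hvhd,jeihi] add [vzgmf] -> 5 lines: rrq vzgmf qvn novg jkjsc
Hunk 4: at line 1 remove [qvn] add [vhojy,ymhh] -> 6 lines: rrq vzgmf vhojy ymhh novg jkjsc
Hunk 5: at line 2 remove [vhojy,ymhh,novg] add [hjlz,mash] -> 5 lines: rrq vzgmf hjlz mash jkjsc
Final line count: 5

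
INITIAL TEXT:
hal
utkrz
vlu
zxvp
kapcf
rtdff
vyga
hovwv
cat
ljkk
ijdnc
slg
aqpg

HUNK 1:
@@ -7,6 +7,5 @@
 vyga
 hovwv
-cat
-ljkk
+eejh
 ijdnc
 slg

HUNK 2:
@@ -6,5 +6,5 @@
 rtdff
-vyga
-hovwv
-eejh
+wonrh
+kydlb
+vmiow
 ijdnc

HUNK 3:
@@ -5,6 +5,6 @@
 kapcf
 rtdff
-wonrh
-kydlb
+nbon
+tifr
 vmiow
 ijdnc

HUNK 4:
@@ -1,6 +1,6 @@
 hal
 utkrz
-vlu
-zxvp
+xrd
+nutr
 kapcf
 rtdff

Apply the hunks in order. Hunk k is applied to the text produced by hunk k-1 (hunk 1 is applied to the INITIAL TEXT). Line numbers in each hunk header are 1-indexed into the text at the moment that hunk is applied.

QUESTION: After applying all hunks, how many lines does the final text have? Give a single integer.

Answer: 12

Derivation:
Hunk 1: at line 7 remove [cat,ljkk] add [eejh] -> 12 lines: hal utkrz vlu zxvp kapcf rtdff vyga hovwv eejh ijdnc slg aqpg
Hunk 2: at line 6 remove [vyga,hovwv,eejh] add [wonrh,kydlb,vmiow] -> 12 lines: hal utkrz vlu zxvp kapcf rtdff wonrh kydlb vmiow ijdnc slg aqpg
Hunk 3: at line 5 remove [wonrh,kydlb] add [nbon,tifr] -> 12 lines: hal utkrz vlu zxvp kapcf rtdff nbon tifr vmiow ijdnc slg aqpg
Hunk 4: at line 1 remove [vlu,zxvp] add [xrd,nutr] -> 12 lines: hal utkrz xrd nutr kapcf rtdff nbon tifr vmiow ijdnc slg aqpg
Final line count: 12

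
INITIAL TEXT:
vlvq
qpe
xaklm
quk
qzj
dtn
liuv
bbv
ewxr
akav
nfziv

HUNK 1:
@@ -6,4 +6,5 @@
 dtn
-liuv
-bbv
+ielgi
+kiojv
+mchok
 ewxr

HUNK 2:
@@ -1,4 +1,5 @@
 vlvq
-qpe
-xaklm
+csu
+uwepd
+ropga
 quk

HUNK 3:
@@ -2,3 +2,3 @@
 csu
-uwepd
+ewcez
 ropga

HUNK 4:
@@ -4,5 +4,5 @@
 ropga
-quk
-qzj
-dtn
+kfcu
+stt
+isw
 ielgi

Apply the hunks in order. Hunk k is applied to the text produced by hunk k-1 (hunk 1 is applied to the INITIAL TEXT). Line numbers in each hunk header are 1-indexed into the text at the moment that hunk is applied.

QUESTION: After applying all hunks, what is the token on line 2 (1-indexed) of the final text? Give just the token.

Hunk 1: at line 6 remove [liuv,bbv] add [ielgi,kiojv,mchok] -> 12 lines: vlvq qpe xaklm quk qzj dtn ielgi kiojv mchok ewxr akav nfziv
Hunk 2: at line 1 remove [qpe,xaklm] add [csu,uwepd,ropga] -> 13 lines: vlvq csu uwepd ropga quk qzj dtn ielgi kiojv mchok ewxr akav nfziv
Hunk 3: at line 2 remove [uwepd] add [ewcez] -> 13 lines: vlvq csu ewcez ropga quk qzj dtn ielgi kiojv mchok ewxr akav nfziv
Hunk 4: at line 4 remove [quk,qzj,dtn] add [kfcu,stt,isw] -> 13 lines: vlvq csu ewcez ropga kfcu stt isw ielgi kiojv mchok ewxr akav nfziv
Final line 2: csu

Answer: csu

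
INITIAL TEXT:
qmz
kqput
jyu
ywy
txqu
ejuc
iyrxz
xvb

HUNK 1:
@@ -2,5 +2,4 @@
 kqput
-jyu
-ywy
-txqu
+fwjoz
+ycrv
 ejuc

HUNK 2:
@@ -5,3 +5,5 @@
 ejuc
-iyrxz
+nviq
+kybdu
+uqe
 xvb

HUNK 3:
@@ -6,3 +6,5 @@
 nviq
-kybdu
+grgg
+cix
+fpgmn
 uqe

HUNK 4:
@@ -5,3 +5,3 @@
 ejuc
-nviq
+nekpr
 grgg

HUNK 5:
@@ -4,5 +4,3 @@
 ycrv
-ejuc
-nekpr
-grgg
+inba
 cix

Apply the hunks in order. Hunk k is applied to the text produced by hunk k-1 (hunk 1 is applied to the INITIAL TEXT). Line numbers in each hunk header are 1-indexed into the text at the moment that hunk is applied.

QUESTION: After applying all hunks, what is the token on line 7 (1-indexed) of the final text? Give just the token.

Answer: fpgmn

Derivation:
Hunk 1: at line 2 remove [jyu,ywy,txqu] add [fwjoz,ycrv] -> 7 lines: qmz kqput fwjoz ycrv ejuc iyrxz xvb
Hunk 2: at line 5 remove [iyrxz] add [nviq,kybdu,uqe] -> 9 lines: qmz kqput fwjoz ycrv ejuc nviq kybdu uqe xvb
Hunk 3: at line 6 remove [kybdu] add [grgg,cix,fpgmn] -> 11 lines: qmz kqput fwjoz ycrv ejuc nviq grgg cix fpgmn uqe xvb
Hunk 4: at line 5 remove [nviq] add [nekpr] -> 11 lines: qmz kqput fwjoz ycrv ejuc nekpr grgg cix fpgmn uqe xvb
Hunk 5: at line 4 remove [ejuc,nekpr,grgg] add [inba] -> 9 lines: qmz kqput fwjoz ycrv inba cix fpgmn uqe xvb
Final line 7: fpgmn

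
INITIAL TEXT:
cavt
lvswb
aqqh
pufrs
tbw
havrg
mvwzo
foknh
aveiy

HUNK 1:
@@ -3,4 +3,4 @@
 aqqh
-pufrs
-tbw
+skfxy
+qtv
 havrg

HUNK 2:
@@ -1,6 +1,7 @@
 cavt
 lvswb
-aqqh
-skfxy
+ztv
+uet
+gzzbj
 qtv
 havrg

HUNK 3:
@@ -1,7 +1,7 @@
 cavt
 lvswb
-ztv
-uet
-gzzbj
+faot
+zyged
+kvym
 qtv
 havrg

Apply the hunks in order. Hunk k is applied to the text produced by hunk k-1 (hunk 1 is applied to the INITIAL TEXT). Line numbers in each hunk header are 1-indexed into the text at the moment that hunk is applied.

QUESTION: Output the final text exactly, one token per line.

Hunk 1: at line 3 remove [pufrs,tbw] add [skfxy,qtv] -> 9 lines: cavt lvswb aqqh skfxy qtv havrg mvwzo foknh aveiy
Hunk 2: at line 1 remove [aqqh,skfxy] add [ztv,uet,gzzbj] -> 10 lines: cavt lvswb ztv uet gzzbj qtv havrg mvwzo foknh aveiy
Hunk 3: at line 1 remove [ztv,uet,gzzbj] add [faot,zyged,kvym] -> 10 lines: cavt lvswb faot zyged kvym qtv havrg mvwzo foknh aveiy

Answer: cavt
lvswb
faot
zyged
kvym
qtv
havrg
mvwzo
foknh
aveiy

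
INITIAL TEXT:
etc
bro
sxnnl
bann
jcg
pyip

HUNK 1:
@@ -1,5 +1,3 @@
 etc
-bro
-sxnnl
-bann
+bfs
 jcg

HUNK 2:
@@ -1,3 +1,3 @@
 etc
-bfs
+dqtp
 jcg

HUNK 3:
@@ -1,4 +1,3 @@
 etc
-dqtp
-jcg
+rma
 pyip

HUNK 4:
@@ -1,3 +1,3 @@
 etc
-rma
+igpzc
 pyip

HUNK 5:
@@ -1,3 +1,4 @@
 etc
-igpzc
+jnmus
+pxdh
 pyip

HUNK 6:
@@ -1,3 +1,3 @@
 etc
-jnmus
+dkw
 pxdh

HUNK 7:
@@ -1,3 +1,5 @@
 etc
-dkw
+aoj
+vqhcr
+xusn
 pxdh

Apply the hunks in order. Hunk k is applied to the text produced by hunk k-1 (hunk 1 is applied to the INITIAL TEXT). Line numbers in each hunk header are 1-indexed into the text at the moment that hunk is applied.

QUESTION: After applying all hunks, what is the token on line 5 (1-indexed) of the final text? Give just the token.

Answer: pxdh

Derivation:
Hunk 1: at line 1 remove [bro,sxnnl,bann] add [bfs] -> 4 lines: etc bfs jcg pyip
Hunk 2: at line 1 remove [bfs] add [dqtp] -> 4 lines: etc dqtp jcg pyip
Hunk 3: at line 1 remove [dqtp,jcg] add [rma] -> 3 lines: etc rma pyip
Hunk 4: at line 1 remove [rma] add [igpzc] -> 3 lines: etc igpzc pyip
Hunk 5: at line 1 remove [igpzc] add [jnmus,pxdh] -> 4 lines: etc jnmus pxdh pyip
Hunk 6: at line 1 remove [jnmus] add [dkw] -> 4 lines: etc dkw pxdh pyip
Hunk 7: at line 1 remove [dkw] add [aoj,vqhcr,xusn] -> 6 lines: etc aoj vqhcr xusn pxdh pyip
Final line 5: pxdh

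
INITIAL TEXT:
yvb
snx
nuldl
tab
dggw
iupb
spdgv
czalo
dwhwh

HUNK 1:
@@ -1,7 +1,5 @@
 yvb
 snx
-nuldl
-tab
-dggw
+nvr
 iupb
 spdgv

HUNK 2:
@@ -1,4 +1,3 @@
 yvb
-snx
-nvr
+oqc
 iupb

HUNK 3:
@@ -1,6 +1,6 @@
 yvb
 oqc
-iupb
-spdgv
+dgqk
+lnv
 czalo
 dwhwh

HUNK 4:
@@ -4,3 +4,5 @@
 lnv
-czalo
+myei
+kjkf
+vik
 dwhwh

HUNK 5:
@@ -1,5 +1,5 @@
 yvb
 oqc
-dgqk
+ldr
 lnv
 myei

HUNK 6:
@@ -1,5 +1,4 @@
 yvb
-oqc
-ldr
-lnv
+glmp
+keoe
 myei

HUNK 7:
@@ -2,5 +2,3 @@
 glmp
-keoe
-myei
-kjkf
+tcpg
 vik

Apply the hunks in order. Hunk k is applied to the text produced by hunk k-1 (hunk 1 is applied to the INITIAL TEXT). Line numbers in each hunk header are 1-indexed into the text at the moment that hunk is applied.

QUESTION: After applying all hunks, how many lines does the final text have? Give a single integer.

Hunk 1: at line 1 remove [nuldl,tab,dggw] add [nvr] -> 7 lines: yvb snx nvr iupb spdgv czalo dwhwh
Hunk 2: at line 1 remove [snx,nvr] add [oqc] -> 6 lines: yvb oqc iupb spdgv czalo dwhwh
Hunk 3: at line 1 remove [iupb,spdgv] add [dgqk,lnv] -> 6 lines: yvb oqc dgqk lnv czalo dwhwh
Hunk 4: at line 4 remove [czalo] add [myei,kjkf,vik] -> 8 lines: yvb oqc dgqk lnv myei kjkf vik dwhwh
Hunk 5: at line 1 remove [dgqk] add [ldr] -> 8 lines: yvb oqc ldr lnv myei kjkf vik dwhwh
Hunk 6: at line 1 remove [oqc,ldr,lnv] add [glmp,keoe] -> 7 lines: yvb glmp keoe myei kjkf vik dwhwh
Hunk 7: at line 2 remove [keoe,myei,kjkf] add [tcpg] -> 5 lines: yvb glmp tcpg vik dwhwh
Final line count: 5

Answer: 5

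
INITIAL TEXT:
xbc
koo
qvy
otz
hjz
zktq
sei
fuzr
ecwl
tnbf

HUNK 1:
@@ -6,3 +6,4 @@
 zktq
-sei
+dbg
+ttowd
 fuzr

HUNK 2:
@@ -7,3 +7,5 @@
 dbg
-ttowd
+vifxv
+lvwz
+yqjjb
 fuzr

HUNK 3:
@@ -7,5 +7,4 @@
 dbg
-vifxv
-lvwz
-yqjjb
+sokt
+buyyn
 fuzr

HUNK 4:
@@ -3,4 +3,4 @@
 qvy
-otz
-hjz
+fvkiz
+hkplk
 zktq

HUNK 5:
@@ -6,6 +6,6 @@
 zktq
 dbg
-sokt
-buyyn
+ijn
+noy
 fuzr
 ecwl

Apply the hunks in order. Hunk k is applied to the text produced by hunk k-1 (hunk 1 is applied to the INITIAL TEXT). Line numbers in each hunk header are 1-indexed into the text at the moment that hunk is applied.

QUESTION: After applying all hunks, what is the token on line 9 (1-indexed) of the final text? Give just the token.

Answer: noy

Derivation:
Hunk 1: at line 6 remove [sei] add [dbg,ttowd] -> 11 lines: xbc koo qvy otz hjz zktq dbg ttowd fuzr ecwl tnbf
Hunk 2: at line 7 remove [ttowd] add [vifxv,lvwz,yqjjb] -> 13 lines: xbc koo qvy otz hjz zktq dbg vifxv lvwz yqjjb fuzr ecwl tnbf
Hunk 3: at line 7 remove [vifxv,lvwz,yqjjb] add [sokt,buyyn] -> 12 lines: xbc koo qvy otz hjz zktq dbg sokt buyyn fuzr ecwl tnbf
Hunk 4: at line 3 remove [otz,hjz] add [fvkiz,hkplk] -> 12 lines: xbc koo qvy fvkiz hkplk zktq dbg sokt buyyn fuzr ecwl tnbf
Hunk 5: at line 6 remove [sokt,buyyn] add [ijn,noy] -> 12 lines: xbc koo qvy fvkiz hkplk zktq dbg ijn noy fuzr ecwl tnbf
Final line 9: noy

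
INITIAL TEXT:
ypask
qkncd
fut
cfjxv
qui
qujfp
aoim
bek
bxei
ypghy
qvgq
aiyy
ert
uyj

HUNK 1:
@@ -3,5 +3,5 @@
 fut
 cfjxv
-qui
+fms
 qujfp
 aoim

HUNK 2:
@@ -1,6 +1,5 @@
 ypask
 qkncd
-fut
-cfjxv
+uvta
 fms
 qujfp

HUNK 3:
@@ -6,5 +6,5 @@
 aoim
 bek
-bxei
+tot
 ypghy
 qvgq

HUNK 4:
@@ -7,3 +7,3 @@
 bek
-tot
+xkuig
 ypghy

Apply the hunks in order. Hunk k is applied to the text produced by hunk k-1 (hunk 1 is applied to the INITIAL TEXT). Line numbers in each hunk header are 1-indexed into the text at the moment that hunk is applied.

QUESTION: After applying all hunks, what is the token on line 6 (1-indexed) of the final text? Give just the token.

Answer: aoim

Derivation:
Hunk 1: at line 3 remove [qui] add [fms] -> 14 lines: ypask qkncd fut cfjxv fms qujfp aoim bek bxei ypghy qvgq aiyy ert uyj
Hunk 2: at line 1 remove [fut,cfjxv] add [uvta] -> 13 lines: ypask qkncd uvta fms qujfp aoim bek bxei ypghy qvgq aiyy ert uyj
Hunk 3: at line 6 remove [bxei] add [tot] -> 13 lines: ypask qkncd uvta fms qujfp aoim bek tot ypghy qvgq aiyy ert uyj
Hunk 4: at line 7 remove [tot] add [xkuig] -> 13 lines: ypask qkncd uvta fms qujfp aoim bek xkuig ypghy qvgq aiyy ert uyj
Final line 6: aoim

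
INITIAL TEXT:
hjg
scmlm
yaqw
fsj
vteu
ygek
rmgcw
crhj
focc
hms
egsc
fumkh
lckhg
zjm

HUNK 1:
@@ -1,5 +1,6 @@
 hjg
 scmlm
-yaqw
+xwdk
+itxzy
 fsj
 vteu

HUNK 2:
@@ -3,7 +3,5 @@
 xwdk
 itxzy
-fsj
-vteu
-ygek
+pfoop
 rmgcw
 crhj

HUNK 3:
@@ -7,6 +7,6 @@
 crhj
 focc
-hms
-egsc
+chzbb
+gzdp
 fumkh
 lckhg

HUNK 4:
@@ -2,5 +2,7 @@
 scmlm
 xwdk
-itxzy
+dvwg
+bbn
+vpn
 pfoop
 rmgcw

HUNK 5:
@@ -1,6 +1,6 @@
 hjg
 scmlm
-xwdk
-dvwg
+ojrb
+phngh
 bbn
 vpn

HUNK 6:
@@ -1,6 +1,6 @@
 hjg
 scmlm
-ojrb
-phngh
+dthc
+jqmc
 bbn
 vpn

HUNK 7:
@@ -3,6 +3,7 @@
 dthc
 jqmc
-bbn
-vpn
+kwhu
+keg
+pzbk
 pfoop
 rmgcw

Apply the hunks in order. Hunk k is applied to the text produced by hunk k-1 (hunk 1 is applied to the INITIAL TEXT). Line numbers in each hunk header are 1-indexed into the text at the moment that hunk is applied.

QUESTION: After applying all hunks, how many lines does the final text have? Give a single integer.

Answer: 16

Derivation:
Hunk 1: at line 1 remove [yaqw] add [xwdk,itxzy] -> 15 lines: hjg scmlm xwdk itxzy fsj vteu ygek rmgcw crhj focc hms egsc fumkh lckhg zjm
Hunk 2: at line 3 remove [fsj,vteu,ygek] add [pfoop] -> 13 lines: hjg scmlm xwdk itxzy pfoop rmgcw crhj focc hms egsc fumkh lckhg zjm
Hunk 3: at line 7 remove [hms,egsc] add [chzbb,gzdp] -> 13 lines: hjg scmlm xwdk itxzy pfoop rmgcw crhj focc chzbb gzdp fumkh lckhg zjm
Hunk 4: at line 2 remove [itxzy] add [dvwg,bbn,vpn] -> 15 lines: hjg scmlm xwdk dvwg bbn vpn pfoop rmgcw crhj focc chzbb gzdp fumkh lckhg zjm
Hunk 5: at line 1 remove [xwdk,dvwg] add [ojrb,phngh] -> 15 lines: hjg scmlm ojrb phngh bbn vpn pfoop rmgcw crhj focc chzbb gzdp fumkh lckhg zjm
Hunk 6: at line 1 remove [ojrb,phngh] add [dthc,jqmc] -> 15 lines: hjg scmlm dthc jqmc bbn vpn pfoop rmgcw crhj focc chzbb gzdp fumkh lckhg zjm
Hunk 7: at line 3 remove [bbn,vpn] add [kwhu,keg,pzbk] -> 16 lines: hjg scmlm dthc jqmc kwhu keg pzbk pfoop rmgcw crhj focc chzbb gzdp fumkh lckhg zjm
Final line count: 16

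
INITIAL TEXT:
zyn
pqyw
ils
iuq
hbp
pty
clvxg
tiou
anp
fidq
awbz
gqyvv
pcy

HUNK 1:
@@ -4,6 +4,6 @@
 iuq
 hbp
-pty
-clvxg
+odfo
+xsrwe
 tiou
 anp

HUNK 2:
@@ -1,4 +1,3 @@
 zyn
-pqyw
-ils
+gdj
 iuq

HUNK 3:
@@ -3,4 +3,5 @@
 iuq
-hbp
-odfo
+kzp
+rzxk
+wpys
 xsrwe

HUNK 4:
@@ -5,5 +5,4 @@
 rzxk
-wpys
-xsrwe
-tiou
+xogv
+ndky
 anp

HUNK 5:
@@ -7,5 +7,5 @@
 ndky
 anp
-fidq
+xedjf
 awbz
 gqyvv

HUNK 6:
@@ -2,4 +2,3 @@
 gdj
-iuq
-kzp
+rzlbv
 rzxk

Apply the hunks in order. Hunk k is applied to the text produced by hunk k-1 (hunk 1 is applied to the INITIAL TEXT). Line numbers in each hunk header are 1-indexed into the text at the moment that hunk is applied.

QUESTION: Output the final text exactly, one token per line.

Answer: zyn
gdj
rzlbv
rzxk
xogv
ndky
anp
xedjf
awbz
gqyvv
pcy

Derivation:
Hunk 1: at line 4 remove [pty,clvxg] add [odfo,xsrwe] -> 13 lines: zyn pqyw ils iuq hbp odfo xsrwe tiou anp fidq awbz gqyvv pcy
Hunk 2: at line 1 remove [pqyw,ils] add [gdj] -> 12 lines: zyn gdj iuq hbp odfo xsrwe tiou anp fidq awbz gqyvv pcy
Hunk 3: at line 3 remove [hbp,odfo] add [kzp,rzxk,wpys] -> 13 lines: zyn gdj iuq kzp rzxk wpys xsrwe tiou anp fidq awbz gqyvv pcy
Hunk 4: at line 5 remove [wpys,xsrwe,tiou] add [xogv,ndky] -> 12 lines: zyn gdj iuq kzp rzxk xogv ndky anp fidq awbz gqyvv pcy
Hunk 5: at line 7 remove [fidq] add [xedjf] -> 12 lines: zyn gdj iuq kzp rzxk xogv ndky anp xedjf awbz gqyvv pcy
Hunk 6: at line 2 remove [iuq,kzp] add [rzlbv] -> 11 lines: zyn gdj rzlbv rzxk xogv ndky anp xedjf awbz gqyvv pcy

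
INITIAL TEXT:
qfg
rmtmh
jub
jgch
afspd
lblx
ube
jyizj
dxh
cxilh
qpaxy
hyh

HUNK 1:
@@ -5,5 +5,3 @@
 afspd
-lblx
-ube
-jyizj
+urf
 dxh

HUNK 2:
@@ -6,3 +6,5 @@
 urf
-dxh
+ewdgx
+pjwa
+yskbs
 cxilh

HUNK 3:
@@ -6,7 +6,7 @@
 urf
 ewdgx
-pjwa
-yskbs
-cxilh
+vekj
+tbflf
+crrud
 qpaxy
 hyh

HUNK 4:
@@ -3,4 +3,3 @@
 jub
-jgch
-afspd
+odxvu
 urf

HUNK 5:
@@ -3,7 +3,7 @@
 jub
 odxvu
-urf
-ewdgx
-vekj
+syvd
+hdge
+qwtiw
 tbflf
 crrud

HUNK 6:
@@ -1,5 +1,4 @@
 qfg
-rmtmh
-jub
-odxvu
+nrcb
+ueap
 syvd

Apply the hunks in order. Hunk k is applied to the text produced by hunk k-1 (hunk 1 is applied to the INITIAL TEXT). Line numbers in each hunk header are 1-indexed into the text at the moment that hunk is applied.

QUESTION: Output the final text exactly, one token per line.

Hunk 1: at line 5 remove [lblx,ube,jyizj] add [urf] -> 10 lines: qfg rmtmh jub jgch afspd urf dxh cxilh qpaxy hyh
Hunk 2: at line 6 remove [dxh] add [ewdgx,pjwa,yskbs] -> 12 lines: qfg rmtmh jub jgch afspd urf ewdgx pjwa yskbs cxilh qpaxy hyh
Hunk 3: at line 6 remove [pjwa,yskbs,cxilh] add [vekj,tbflf,crrud] -> 12 lines: qfg rmtmh jub jgch afspd urf ewdgx vekj tbflf crrud qpaxy hyh
Hunk 4: at line 3 remove [jgch,afspd] add [odxvu] -> 11 lines: qfg rmtmh jub odxvu urf ewdgx vekj tbflf crrud qpaxy hyh
Hunk 5: at line 3 remove [urf,ewdgx,vekj] add [syvd,hdge,qwtiw] -> 11 lines: qfg rmtmh jub odxvu syvd hdge qwtiw tbflf crrud qpaxy hyh
Hunk 6: at line 1 remove [rmtmh,jub,odxvu] add [nrcb,ueap] -> 10 lines: qfg nrcb ueap syvd hdge qwtiw tbflf crrud qpaxy hyh

Answer: qfg
nrcb
ueap
syvd
hdge
qwtiw
tbflf
crrud
qpaxy
hyh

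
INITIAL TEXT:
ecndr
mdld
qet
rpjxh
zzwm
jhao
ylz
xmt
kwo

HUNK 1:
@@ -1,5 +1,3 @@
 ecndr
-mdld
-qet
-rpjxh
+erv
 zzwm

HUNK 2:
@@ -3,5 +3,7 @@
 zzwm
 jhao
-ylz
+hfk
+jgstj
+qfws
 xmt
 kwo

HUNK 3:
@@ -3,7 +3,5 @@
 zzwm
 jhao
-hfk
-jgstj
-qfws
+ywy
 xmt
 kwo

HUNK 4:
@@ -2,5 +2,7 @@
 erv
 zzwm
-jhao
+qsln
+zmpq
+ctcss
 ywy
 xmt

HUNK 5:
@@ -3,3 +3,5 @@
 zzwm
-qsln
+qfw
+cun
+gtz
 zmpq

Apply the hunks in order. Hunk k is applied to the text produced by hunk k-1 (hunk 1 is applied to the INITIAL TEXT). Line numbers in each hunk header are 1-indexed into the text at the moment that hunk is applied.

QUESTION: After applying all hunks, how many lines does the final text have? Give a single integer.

Answer: 11

Derivation:
Hunk 1: at line 1 remove [mdld,qet,rpjxh] add [erv] -> 7 lines: ecndr erv zzwm jhao ylz xmt kwo
Hunk 2: at line 3 remove [ylz] add [hfk,jgstj,qfws] -> 9 lines: ecndr erv zzwm jhao hfk jgstj qfws xmt kwo
Hunk 3: at line 3 remove [hfk,jgstj,qfws] add [ywy] -> 7 lines: ecndr erv zzwm jhao ywy xmt kwo
Hunk 4: at line 2 remove [jhao] add [qsln,zmpq,ctcss] -> 9 lines: ecndr erv zzwm qsln zmpq ctcss ywy xmt kwo
Hunk 5: at line 3 remove [qsln] add [qfw,cun,gtz] -> 11 lines: ecndr erv zzwm qfw cun gtz zmpq ctcss ywy xmt kwo
Final line count: 11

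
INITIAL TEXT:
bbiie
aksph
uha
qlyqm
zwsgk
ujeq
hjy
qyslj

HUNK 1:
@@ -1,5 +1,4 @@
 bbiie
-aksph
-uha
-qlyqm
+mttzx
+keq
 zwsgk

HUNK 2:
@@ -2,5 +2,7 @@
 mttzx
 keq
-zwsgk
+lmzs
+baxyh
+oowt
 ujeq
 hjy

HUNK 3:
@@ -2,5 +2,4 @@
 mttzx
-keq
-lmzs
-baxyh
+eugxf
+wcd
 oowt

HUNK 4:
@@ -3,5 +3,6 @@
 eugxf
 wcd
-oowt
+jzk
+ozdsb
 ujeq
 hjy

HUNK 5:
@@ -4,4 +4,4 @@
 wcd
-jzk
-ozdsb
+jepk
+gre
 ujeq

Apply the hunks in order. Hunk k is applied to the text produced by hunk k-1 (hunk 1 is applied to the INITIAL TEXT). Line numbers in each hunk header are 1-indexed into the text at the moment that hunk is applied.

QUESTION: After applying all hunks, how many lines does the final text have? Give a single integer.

Answer: 9

Derivation:
Hunk 1: at line 1 remove [aksph,uha,qlyqm] add [mttzx,keq] -> 7 lines: bbiie mttzx keq zwsgk ujeq hjy qyslj
Hunk 2: at line 2 remove [zwsgk] add [lmzs,baxyh,oowt] -> 9 lines: bbiie mttzx keq lmzs baxyh oowt ujeq hjy qyslj
Hunk 3: at line 2 remove [keq,lmzs,baxyh] add [eugxf,wcd] -> 8 lines: bbiie mttzx eugxf wcd oowt ujeq hjy qyslj
Hunk 4: at line 3 remove [oowt] add [jzk,ozdsb] -> 9 lines: bbiie mttzx eugxf wcd jzk ozdsb ujeq hjy qyslj
Hunk 5: at line 4 remove [jzk,ozdsb] add [jepk,gre] -> 9 lines: bbiie mttzx eugxf wcd jepk gre ujeq hjy qyslj
Final line count: 9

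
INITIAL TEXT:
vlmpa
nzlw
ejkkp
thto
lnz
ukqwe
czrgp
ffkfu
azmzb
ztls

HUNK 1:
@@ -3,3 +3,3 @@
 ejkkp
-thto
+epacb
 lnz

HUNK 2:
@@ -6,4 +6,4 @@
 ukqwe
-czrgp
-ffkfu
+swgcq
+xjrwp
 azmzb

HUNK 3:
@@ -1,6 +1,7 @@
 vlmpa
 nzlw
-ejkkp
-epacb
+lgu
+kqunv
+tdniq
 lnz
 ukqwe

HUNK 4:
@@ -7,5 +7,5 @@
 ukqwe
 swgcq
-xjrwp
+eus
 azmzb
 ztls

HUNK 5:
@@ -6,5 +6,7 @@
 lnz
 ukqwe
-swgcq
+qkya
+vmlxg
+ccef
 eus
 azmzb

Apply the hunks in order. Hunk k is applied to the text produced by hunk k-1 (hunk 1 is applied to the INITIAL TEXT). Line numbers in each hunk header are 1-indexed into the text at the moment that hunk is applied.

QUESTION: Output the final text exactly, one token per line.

Hunk 1: at line 3 remove [thto] add [epacb] -> 10 lines: vlmpa nzlw ejkkp epacb lnz ukqwe czrgp ffkfu azmzb ztls
Hunk 2: at line 6 remove [czrgp,ffkfu] add [swgcq,xjrwp] -> 10 lines: vlmpa nzlw ejkkp epacb lnz ukqwe swgcq xjrwp azmzb ztls
Hunk 3: at line 1 remove [ejkkp,epacb] add [lgu,kqunv,tdniq] -> 11 lines: vlmpa nzlw lgu kqunv tdniq lnz ukqwe swgcq xjrwp azmzb ztls
Hunk 4: at line 7 remove [xjrwp] add [eus] -> 11 lines: vlmpa nzlw lgu kqunv tdniq lnz ukqwe swgcq eus azmzb ztls
Hunk 5: at line 6 remove [swgcq] add [qkya,vmlxg,ccef] -> 13 lines: vlmpa nzlw lgu kqunv tdniq lnz ukqwe qkya vmlxg ccef eus azmzb ztls

Answer: vlmpa
nzlw
lgu
kqunv
tdniq
lnz
ukqwe
qkya
vmlxg
ccef
eus
azmzb
ztls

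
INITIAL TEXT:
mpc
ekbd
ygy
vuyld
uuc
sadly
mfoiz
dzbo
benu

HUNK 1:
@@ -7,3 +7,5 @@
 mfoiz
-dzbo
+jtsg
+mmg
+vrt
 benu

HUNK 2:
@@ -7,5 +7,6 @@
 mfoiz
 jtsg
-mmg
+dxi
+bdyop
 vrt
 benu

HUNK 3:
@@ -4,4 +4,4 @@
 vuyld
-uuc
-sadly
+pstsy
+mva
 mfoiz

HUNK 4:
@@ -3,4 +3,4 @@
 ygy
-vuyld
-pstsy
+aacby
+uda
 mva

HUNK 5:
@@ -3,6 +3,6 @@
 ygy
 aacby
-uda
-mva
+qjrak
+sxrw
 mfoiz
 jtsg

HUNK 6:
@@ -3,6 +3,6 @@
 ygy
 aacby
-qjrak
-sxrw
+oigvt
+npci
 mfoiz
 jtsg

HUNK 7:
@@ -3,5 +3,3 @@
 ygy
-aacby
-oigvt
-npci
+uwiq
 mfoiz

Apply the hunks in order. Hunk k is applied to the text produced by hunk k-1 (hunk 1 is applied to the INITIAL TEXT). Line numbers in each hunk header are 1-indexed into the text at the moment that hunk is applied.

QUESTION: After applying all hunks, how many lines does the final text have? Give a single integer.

Answer: 10

Derivation:
Hunk 1: at line 7 remove [dzbo] add [jtsg,mmg,vrt] -> 11 lines: mpc ekbd ygy vuyld uuc sadly mfoiz jtsg mmg vrt benu
Hunk 2: at line 7 remove [mmg] add [dxi,bdyop] -> 12 lines: mpc ekbd ygy vuyld uuc sadly mfoiz jtsg dxi bdyop vrt benu
Hunk 3: at line 4 remove [uuc,sadly] add [pstsy,mva] -> 12 lines: mpc ekbd ygy vuyld pstsy mva mfoiz jtsg dxi bdyop vrt benu
Hunk 4: at line 3 remove [vuyld,pstsy] add [aacby,uda] -> 12 lines: mpc ekbd ygy aacby uda mva mfoiz jtsg dxi bdyop vrt benu
Hunk 5: at line 3 remove [uda,mva] add [qjrak,sxrw] -> 12 lines: mpc ekbd ygy aacby qjrak sxrw mfoiz jtsg dxi bdyop vrt benu
Hunk 6: at line 3 remove [qjrak,sxrw] add [oigvt,npci] -> 12 lines: mpc ekbd ygy aacby oigvt npci mfoiz jtsg dxi bdyop vrt benu
Hunk 7: at line 3 remove [aacby,oigvt,npci] add [uwiq] -> 10 lines: mpc ekbd ygy uwiq mfoiz jtsg dxi bdyop vrt benu
Final line count: 10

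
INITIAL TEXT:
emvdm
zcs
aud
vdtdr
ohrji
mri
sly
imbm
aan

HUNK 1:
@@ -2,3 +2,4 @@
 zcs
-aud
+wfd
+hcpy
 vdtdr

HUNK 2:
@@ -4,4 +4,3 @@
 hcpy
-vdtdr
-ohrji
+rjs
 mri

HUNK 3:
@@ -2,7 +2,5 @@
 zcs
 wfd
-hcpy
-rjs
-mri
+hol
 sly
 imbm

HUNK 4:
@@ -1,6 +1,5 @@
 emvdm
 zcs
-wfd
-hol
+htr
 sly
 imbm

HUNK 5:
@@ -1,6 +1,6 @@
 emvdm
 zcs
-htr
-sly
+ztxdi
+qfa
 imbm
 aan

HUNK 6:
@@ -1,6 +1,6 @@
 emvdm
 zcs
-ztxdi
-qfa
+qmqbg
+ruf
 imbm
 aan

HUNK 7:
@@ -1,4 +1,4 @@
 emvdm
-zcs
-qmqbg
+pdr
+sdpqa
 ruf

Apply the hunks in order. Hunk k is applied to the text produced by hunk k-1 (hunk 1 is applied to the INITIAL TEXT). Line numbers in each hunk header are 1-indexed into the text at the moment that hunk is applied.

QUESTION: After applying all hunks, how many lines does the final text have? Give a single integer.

Answer: 6

Derivation:
Hunk 1: at line 2 remove [aud] add [wfd,hcpy] -> 10 lines: emvdm zcs wfd hcpy vdtdr ohrji mri sly imbm aan
Hunk 2: at line 4 remove [vdtdr,ohrji] add [rjs] -> 9 lines: emvdm zcs wfd hcpy rjs mri sly imbm aan
Hunk 3: at line 2 remove [hcpy,rjs,mri] add [hol] -> 7 lines: emvdm zcs wfd hol sly imbm aan
Hunk 4: at line 1 remove [wfd,hol] add [htr] -> 6 lines: emvdm zcs htr sly imbm aan
Hunk 5: at line 1 remove [htr,sly] add [ztxdi,qfa] -> 6 lines: emvdm zcs ztxdi qfa imbm aan
Hunk 6: at line 1 remove [ztxdi,qfa] add [qmqbg,ruf] -> 6 lines: emvdm zcs qmqbg ruf imbm aan
Hunk 7: at line 1 remove [zcs,qmqbg] add [pdr,sdpqa] -> 6 lines: emvdm pdr sdpqa ruf imbm aan
Final line count: 6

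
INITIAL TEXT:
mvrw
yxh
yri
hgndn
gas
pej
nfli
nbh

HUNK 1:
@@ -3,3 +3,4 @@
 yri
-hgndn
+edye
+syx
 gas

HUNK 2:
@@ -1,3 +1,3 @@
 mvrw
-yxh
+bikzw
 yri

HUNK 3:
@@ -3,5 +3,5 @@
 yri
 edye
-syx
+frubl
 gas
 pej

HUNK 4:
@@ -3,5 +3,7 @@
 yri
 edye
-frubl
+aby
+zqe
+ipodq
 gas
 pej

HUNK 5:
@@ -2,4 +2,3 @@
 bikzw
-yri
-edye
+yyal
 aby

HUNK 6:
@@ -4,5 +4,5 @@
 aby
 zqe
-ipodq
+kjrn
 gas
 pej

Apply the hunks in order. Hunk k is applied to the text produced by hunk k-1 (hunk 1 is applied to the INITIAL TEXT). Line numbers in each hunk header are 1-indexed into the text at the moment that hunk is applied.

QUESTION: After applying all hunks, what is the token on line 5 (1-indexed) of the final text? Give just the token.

Answer: zqe

Derivation:
Hunk 1: at line 3 remove [hgndn] add [edye,syx] -> 9 lines: mvrw yxh yri edye syx gas pej nfli nbh
Hunk 2: at line 1 remove [yxh] add [bikzw] -> 9 lines: mvrw bikzw yri edye syx gas pej nfli nbh
Hunk 3: at line 3 remove [syx] add [frubl] -> 9 lines: mvrw bikzw yri edye frubl gas pej nfli nbh
Hunk 4: at line 3 remove [frubl] add [aby,zqe,ipodq] -> 11 lines: mvrw bikzw yri edye aby zqe ipodq gas pej nfli nbh
Hunk 5: at line 2 remove [yri,edye] add [yyal] -> 10 lines: mvrw bikzw yyal aby zqe ipodq gas pej nfli nbh
Hunk 6: at line 4 remove [ipodq] add [kjrn] -> 10 lines: mvrw bikzw yyal aby zqe kjrn gas pej nfli nbh
Final line 5: zqe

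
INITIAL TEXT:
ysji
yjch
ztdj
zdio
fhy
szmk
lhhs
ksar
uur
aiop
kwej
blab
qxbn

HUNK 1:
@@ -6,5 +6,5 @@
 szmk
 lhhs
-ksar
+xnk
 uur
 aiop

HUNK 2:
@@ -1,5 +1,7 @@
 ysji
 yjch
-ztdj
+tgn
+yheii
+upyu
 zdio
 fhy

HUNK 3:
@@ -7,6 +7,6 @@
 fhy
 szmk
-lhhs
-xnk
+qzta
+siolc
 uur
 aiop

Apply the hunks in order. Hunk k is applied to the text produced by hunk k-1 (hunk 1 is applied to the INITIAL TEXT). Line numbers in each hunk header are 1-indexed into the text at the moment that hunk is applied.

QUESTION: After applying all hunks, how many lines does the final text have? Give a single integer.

Hunk 1: at line 6 remove [ksar] add [xnk] -> 13 lines: ysji yjch ztdj zdio fhy szmk lhhs xnk uur aiop kwej blab qxbn
Hunk 2: at line 1 remove [ztdj] add [tgn,yheii,upyu] -> 15 lines: ysji yjch tgn yheii upyu zdio fhy szmk lhhs xnk uur aiop kwej blab qxbn
Hunk 3: at line 7 remove [lhhs,xnk] add [qzta,siolc] -> 15 lines: ysji yjch tgn yheii upyu zdio fhy szmk qzta siolc uur aiop kwej blab qxbn
Final line count: 15

Answer: 15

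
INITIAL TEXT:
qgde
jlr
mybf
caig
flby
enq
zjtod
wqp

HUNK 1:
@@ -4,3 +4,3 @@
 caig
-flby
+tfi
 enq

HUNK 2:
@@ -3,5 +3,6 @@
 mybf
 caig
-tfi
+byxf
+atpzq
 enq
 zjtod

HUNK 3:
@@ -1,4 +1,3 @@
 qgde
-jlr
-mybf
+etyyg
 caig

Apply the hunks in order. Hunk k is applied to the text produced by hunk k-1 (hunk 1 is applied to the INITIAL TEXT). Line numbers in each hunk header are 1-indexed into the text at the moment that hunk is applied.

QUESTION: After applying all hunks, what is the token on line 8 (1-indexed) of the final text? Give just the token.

Hunk 1: at line 4 remove [flby] add [tfi] -> 8 lines: qgde jlr mybf caig tfi enq zjtod wqp
Hunk 2: at line 3 remove [tfi] add [byxf,atpzq] -> 9 lines: qgde jlr mybf caig byxf atpzq enq zjtod wqp
Hunk 3: at line 1 remove [jlr,mybf] add [etyyg] -> 8 lines: qgde etyyg caig byxf atpzq enq zjtod wqp
Final line 8: wqp

Answer: wqp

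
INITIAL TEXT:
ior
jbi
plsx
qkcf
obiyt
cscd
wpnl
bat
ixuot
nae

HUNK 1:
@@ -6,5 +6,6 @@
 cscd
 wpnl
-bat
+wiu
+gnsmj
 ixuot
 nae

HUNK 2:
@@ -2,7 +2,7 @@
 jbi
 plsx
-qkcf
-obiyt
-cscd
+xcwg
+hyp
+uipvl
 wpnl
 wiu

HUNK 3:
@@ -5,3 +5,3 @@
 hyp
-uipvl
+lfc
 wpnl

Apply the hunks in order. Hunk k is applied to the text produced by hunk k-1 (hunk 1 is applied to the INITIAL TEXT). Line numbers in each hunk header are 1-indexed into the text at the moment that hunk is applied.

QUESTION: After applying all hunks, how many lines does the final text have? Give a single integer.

Hunk 1: at line 6 remove [bat] add [wiu,gnsmj] -> 11 lines: ior jbi plsx qkcf obiyt cscd wpnl wiu gnsmj ixuot nae
Hunk 2: at line 2 remove [qkcf,obiyt,cscd] add [xcwg,hyp,uipvl] -> 11 lines: ior jbi plsx xcwg hyp uipvl wpnl wiu gnsmj ixuot nae
Hunk 3: at line 5 remove [uipvl] add [lfc] -> 11 lines: ior jbi plsx xcwg hyp lfc wpnl wiu gnsmj ixuot nae
Final line count: 11

Answer: 11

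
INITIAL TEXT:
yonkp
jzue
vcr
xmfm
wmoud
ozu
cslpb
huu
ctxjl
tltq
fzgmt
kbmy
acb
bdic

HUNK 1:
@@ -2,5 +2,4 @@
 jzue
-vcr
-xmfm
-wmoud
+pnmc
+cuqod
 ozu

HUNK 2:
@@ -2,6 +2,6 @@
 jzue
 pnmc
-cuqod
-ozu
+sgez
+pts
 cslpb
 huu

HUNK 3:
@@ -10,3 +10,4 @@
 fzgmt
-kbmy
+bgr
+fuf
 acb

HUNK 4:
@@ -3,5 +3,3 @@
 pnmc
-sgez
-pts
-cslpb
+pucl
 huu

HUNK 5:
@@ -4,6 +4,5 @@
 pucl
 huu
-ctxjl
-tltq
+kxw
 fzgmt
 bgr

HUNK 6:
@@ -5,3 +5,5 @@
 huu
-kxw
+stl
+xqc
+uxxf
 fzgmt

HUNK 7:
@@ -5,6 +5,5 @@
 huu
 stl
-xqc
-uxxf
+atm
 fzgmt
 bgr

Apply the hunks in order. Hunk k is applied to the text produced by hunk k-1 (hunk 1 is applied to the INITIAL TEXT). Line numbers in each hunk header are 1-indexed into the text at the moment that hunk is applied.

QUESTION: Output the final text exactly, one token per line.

Answer: yonkp
jzue
pnmc
pucl
huu
stl
atm
fzgmt
bgr
fuf
acb
bdic

Derivation:
Hunk 1: at line 2 remove [vcr,xmfm,wmoud] add [pnmc,cuqod] -> 13 lines: yonkp jzue pnmc cuqod ozu cslpb huu ctxjl tltq fzgmt kbmy acb bdic
Hunk 2: at line 2 remove [cuqod,ozu] add [sgez,pts] -> 13 lines: yonkp jzue pnmc sgez pts cslpb huu ctxjl tltq fzgmt kbmy acb bdic
Hunk 3: at line 10 remove [kbmy] add [bgr,fuf] -> 14 lines: yonkp jzue pnmc sgez pts cslpb huu ctxjl tltq fzgmt bgr fuf acb bdic
Hunk 4: at line 3 remove [sgez,pts,cslpb] add [pucl] -> 12 lines: yonkp jzue pnmc pucl huu ctxjl tltq fzgmt bgr fuf acb bdic
Hunk 5: at line 4 remove [ctxjl,tltq] add [kxw] -> 11 lines: yonkp jzue pnmc pucl huu kxw fzgmt bgr fuf acb bdic
Hunk 6: at line 5 remove [kxw] add [stl,xqc,uxxf] -> 13 lines: yonkp jzue pnmc pucl huu stl xqc uxxf fzgmt bgr fuf acb bdic
Hunk 7: at line 5 remove [xqc,uxxf] add [atm] -> 12 lines: yonkp jzue pnmc pucl huu stl atm fzgmt bgr fuf acb bdic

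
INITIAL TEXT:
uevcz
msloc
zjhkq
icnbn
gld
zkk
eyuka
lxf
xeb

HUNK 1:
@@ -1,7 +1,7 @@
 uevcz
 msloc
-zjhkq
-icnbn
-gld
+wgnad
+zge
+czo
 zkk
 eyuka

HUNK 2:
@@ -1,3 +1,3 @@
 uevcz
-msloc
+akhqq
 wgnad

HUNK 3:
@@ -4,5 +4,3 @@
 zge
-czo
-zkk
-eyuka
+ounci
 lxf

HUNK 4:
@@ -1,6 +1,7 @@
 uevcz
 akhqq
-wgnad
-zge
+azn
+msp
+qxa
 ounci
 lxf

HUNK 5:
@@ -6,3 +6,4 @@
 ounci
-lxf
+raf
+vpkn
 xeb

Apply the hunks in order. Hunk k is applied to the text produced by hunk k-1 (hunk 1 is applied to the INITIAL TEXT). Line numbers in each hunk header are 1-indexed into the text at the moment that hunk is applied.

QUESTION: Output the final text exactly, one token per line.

Hunk 1: at line 1 remove [zjhkq,icnbn,gld] add [wgnad,zge,czo] -> 9 lines: uevcz msloc wgnad zge czo zkk eyuka lxf xeb
Hunk 2: at line 1 remove [msloc] add [akhqq] -> 9 lines: uevcz akhqq wgnad zge czo zkk eyuka lxf xeb
Hunk 3: at line 4 remove [czo,zkk,eyuka] add [ounci] -> 7 lines: uevcz akhqq wgnad zge ounci lxf xeb
Hunk 4: at line 1 remove [wgnad,zge] add [azn,msp,qxa] -> 8 lines: uevcz akhqq azn msp qxa ounci lxf xeb
Hunk 5: at line 6 remove [lxf] add [raf,vpkn] -> 9 lines: uevcz akhqq azn msp qxa ounci raf vpkn xeb

Answer: uevcz
akhqq
azn
msp
qxa
ounci
raf
vpkn
xeb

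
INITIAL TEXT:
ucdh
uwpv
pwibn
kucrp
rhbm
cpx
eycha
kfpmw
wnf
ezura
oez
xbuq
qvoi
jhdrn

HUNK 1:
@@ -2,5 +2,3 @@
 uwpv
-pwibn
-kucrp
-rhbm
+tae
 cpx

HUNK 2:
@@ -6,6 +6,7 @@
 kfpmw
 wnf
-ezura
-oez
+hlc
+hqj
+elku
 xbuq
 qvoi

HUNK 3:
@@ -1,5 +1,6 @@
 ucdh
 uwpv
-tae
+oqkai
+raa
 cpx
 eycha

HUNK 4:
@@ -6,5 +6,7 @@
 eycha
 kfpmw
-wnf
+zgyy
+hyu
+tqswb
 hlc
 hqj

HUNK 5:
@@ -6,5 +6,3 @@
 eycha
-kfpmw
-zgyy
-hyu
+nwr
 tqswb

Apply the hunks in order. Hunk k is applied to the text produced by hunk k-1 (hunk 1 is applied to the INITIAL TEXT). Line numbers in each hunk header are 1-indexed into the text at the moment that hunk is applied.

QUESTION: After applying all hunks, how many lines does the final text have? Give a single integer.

Hunk 1: at line 2 remove [pwibn,kucrp,rhbm] add [tae] -> 12 lines: ucdh uwpv tae cpx eycha kfpmw wnf ezura oez xbuq qvoi jhdrn
Hunk 2: at line 6 remove [ezura,oez] add [hlc,hqj,elku] -> 13 lines: ucdh uwpv tae cpx eycha kfpmw wnf hlc hqj elku xbuq qvoi jhdrn
Hunk 3: at line 1 remove [tae] add [oqkai,raa] -> 14 lines: ucdh uwpv oqkai raa cpx eycha kfpmw wnf hlc hqj elku xbuq qvoi jhdrn
Hunk 4: at line 6 remove [wnf] add [zgyy,hyu,tqswb] -> 16 lines: ucdh uwpv oqkai raa cpx eycha kfpmw zgyy hyu tqswb hlc hqj elku xbuq qvoi jhdrn
Hunk 5: at line 6 remove [kfpmw,zgyy,hyu] add [nwr] -> 14 lines: ucdh uwpv oqkai raa cpx eycha nwr tqswb hlc hqj elku xbuq qvoi jhdrn
Final line count: 14

Answer: 14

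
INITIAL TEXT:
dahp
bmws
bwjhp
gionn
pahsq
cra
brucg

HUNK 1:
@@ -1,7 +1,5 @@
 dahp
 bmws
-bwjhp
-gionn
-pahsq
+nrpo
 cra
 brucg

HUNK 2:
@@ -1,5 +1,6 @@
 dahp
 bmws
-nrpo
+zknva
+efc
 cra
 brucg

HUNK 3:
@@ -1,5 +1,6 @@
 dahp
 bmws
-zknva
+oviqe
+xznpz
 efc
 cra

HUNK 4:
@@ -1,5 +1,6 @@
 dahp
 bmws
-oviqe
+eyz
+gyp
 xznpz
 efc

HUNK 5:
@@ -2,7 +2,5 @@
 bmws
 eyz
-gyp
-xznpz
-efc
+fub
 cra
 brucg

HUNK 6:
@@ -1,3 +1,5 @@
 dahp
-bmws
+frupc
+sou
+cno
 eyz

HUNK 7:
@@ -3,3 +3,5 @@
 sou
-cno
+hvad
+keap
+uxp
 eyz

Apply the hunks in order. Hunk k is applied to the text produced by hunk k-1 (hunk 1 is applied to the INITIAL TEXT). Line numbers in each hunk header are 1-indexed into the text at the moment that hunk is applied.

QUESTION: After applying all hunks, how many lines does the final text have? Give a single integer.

Hunk 1: at line 1 remove [bwjhp,gionn,pahsq] add [nrpo] -> 5 lines: dahp bmws nrpo cra brucg
Hunk 2: at line 1 remove [nrpo] add [zknva,efc] -> 6 lines: dahp bmws zknva efc cra brucg
Hunk 3: at line 1 remove [zknva] add [oviqe,xznpz] -> 7 lines: dahp bmws oviqe xznpz efc cra brucg
Hunk 4: at line 1 remove [oviqe] add [eyz,gyp] -> 8 lines: dahp bmws eyz gyp xznpz efc cra brucg
Hunk 5: at line 2 remove [gyp,xznpz,efc] add [fub] -> 6 lines: dahp bmws eyz fub cra brucg
Hunk 6: at line 1 remove [bmws] add [frupc,sou,cno] -> 8 lines: dahp frupc sou cno eyz fub cra brucg
Hunk 7: at line 3 remove [cno] add [hvad,keap,uxp] -> 10 lines: dahp frupc sou hvad keap uxp eyz fub cra brucg
Final line count: 10

Answer: 10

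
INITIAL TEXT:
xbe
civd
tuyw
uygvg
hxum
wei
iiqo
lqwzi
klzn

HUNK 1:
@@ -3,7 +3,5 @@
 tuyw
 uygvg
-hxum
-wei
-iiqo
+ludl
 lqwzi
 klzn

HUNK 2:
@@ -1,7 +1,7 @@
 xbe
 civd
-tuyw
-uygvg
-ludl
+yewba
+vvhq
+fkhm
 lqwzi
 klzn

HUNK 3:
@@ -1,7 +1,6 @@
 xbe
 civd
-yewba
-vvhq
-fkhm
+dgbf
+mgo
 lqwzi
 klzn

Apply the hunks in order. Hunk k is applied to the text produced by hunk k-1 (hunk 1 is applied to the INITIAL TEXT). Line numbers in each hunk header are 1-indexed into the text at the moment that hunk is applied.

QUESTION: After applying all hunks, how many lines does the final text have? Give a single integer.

Answer: 6

Derivation:
Hunk 1: at line 3 remove [hxum,wei,iiqo] add [ludl] -> 7 lines: xbe civd tuyw uygvg ludl lqwzi klzn
Hunk 2: at line 1 remove [tuyw,uygvg,ludl] add [yewba,vvhq,fkhm] -> 7 lines: xbe civd yewba vvhq fkhm lqwzi klzn
Hunk 3: at line 1 remove [yewba,vvhq,fkhm] add [dgbf,mgo] -> 6 lines: xbe civd dgbf mgo lqwzi klzn
Final line count: 6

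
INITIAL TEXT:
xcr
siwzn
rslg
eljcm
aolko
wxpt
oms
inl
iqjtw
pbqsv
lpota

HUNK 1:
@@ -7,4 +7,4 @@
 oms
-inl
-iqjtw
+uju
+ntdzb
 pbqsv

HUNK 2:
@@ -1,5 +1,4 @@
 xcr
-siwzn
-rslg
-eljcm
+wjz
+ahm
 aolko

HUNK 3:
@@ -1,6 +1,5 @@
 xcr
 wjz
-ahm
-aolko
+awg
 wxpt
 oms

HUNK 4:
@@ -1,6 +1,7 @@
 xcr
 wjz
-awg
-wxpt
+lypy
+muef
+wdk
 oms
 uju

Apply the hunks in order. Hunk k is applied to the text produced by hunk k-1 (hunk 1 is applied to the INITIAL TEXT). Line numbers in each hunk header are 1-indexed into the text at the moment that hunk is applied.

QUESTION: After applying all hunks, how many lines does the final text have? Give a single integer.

Hunk 1: at line 7 remove [inl,iqjtw] add [uju,ntdzb] -> 11 lines: xcr siwzn rslg eljcm aolko wxpt oms uju ntdzb pbqsv lpota
Hunk 2: at line 1 remove [siwzn,rslg,eljcm] add [wjz,ahm] -> 10 lines: xcr wjz ahm aolko wxpt oms uju ntdzb pbqsv lpota
Hunk 3: at line 1 remove [ahm,aolko] add [awg] -> 9 lines: xcr wjz awg wxpt oms uju ntdzb pbqsv lpota
Hunk 4: at line 1 remove [awg,wxpt] add [lypy,muef,wdk] -> 10 lines: xcr wjz lypy muef wdk oms uju ntdzb pbqsv lpota
Final line count: 10

Answer: 10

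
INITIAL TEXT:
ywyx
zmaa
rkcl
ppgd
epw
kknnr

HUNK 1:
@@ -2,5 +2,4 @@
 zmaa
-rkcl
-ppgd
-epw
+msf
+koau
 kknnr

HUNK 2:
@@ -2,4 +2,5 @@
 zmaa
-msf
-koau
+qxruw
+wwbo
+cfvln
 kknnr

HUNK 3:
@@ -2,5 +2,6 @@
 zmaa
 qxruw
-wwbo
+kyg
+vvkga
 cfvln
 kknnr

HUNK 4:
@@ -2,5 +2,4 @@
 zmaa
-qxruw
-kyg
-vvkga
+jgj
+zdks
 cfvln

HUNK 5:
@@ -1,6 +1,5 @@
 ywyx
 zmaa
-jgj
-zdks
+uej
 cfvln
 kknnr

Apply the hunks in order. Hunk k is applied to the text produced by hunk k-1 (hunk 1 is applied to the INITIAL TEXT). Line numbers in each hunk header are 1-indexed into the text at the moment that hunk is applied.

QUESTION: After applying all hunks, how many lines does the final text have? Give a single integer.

Answer: 5

Derivation:
Hunk 1: at line 2 remove [rkcl,ppgd,epw] add [msf,koau] -> 5 lines: ywyx zmaa msf koau kknnr
Hunk 2: at line 2 remove [msf,koau] add [qxruw,wwbo,cfvln] -> 6 lines: ywyx zmaa qxruw wwbo cfvln kknnr
Hunk 3: at line 2 remove [wwbo] add [kyg,vvkga] -> 7 lines: ywyx zmaa qxruw kyg vvkga cfvln kknnr
Hunk 4: at line 2 remove [qxruw,kyg,vvkga] add [jgj,zdks] -> 6 lines: ywyx zmaa jgj zdks cfvln kknnr
Hunk 5: at line 1 remove [jgj,zdks] add [uej] -> 5 lines: ywyx zmaa uej cfvln kknnr
Final line count: 5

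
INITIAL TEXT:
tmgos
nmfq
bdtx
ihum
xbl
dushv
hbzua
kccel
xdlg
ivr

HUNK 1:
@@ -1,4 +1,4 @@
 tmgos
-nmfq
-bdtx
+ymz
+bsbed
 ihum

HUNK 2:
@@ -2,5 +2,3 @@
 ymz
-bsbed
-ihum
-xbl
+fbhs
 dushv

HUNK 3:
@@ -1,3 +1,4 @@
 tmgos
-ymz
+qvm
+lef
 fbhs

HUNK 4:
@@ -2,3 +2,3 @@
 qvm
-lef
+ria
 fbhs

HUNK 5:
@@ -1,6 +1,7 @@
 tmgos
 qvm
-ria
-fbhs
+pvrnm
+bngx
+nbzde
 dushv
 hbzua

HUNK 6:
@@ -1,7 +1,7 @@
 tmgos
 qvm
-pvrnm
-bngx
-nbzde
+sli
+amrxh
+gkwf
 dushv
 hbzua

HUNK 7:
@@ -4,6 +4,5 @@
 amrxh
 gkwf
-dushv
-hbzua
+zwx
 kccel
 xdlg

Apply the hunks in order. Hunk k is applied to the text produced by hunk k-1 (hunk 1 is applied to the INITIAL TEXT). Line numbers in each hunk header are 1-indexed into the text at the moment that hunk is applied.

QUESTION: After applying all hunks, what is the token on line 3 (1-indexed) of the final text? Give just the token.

Hunk 1: at line 1 remove [nmfq,bdtx] add [ymz,bsbed] -> 10 lines: tmgos ymz bsbed ihum xbl dushv hbzua kccel xdlg ivr
Hunk 2: at line 2 remove [bsbed,ihum,xbl] add [fbhs] -> 8 lines: tmgos ymz fbhs dushv hbzua kccel xdlg ivr
Hunk 3: at line 1 remove [ymz] add [qvm,lef] -> 9 lines: tmgos qvm lef fbhs dushv hbzua kccel xdlg ivr
Hunk 4: at line 2 remove [lef] add [ria] -> 9 lines: tmgos qvm ria fbhs dushv hbzua kccel xdlg ivr
Hunk 5: at line 1 remove [ria,fbhs] add [pvrnm,bngx,nbzde] -> 10 lines: tmgos qvm pvrnm bngx nbzde dushv hbzua kccel xdlg ivr
Hunk 6: at line 1 remove [pvrnm,bngx,nbzde] add [sli,amrxh,gkwf] -> 10 lines: tmgos qvm sli amrxh gkwf dushv hbzua kccel xdlg ivr
Hunk 7: at line 4 remove [dushv,hbzua] add [zwx] -> 9 lines: tmgos qvm sli amrxh gkwf zwx kccel xdlg ivr
Final line 3: sli

Answer: sli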